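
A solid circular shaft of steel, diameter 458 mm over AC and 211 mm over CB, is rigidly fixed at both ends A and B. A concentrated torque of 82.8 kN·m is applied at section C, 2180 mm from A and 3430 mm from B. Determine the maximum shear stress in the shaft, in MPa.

Compatibility: T_A·a/J_AC = T_B·b/J_CB with T_A + T_B = T₀.
J_AC = 4.32×10^-3 m⁴, J_CB = 1.95×10^-4 m⁴, so T_A = T₀·(J_AC/a)/((J_AC/a)+(J_CB/b)) = 80500 N·m, T_B = 2305 N·m.
τ in each portion: τ_AC = 4.27×10^6 Pa, τ_CB = 1.25×10^6 Pa; maximum is in AC.
τ_max = T_AC·r/J = 80500·0.229/4.32×10^-3 = 4.267×10^6 Pa.

4.27 MPa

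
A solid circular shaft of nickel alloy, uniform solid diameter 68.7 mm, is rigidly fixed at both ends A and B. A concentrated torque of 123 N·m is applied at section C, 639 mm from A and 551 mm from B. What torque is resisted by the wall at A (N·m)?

57.0 N·m

With uniform GJ and both ends fixed, compatibility θ_AC = θ_CB gives T_A·a = T_B·b, together with T_A + T_B = T₀.
T_A = T₀·b/(a+b) = 123.0·551/1190 = 56.95 N·m; T_B = 66.05 N·m.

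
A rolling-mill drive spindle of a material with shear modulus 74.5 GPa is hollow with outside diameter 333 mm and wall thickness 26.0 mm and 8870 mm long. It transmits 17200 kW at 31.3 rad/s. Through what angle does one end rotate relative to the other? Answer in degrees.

6.30°

ω = 31.3 rad/s, so T = P/ω = 17200×10³ / 31.30 = 549500 N·m.
J = π(d_o⁴ − d_i⁴)/32 = π(0.333⁴ − 0.281⁴)/32 = 5.951×10^-4 m⁴.
θ = T·L/(G·J) = 549500 × 8.87 / (74.5×10⁹ × 5.951×10^-4) = 0.1099 rad.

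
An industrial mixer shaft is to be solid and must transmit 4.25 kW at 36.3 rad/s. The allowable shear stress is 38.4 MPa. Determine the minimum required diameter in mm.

24.9 mm

ω = 36.3 rad/s, so T = P/ω = 4.25×10³ / 36.30 = 117.1 N·m.
For a solid shaft τ_max = 16T/(πd³), so d = (16T/(π τ_allow))^(1/3) = (16·117.1/(π·3.84×10^7))^(1/3) = 0.02495 m.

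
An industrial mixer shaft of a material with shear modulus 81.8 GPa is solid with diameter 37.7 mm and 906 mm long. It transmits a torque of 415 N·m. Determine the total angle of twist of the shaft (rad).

0.0232 rad

J = πd⁴/32 = π(0.0377)⁴/32 = 1.983×10^-7 m⁴.
θ = T·L/(G·J) = 415.0 × 0.906 / (81.8×10⁹ × 1.983×10^-7) = 0.02318 rad.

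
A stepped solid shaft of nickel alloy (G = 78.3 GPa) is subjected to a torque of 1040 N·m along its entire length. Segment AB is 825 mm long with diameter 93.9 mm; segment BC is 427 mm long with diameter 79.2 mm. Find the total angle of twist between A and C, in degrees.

J_AB = π(0.0939)⁴/32 = 7.63×10^-6 m⁴; J_BC = π(0.0792)⁴/32 = 3.86×10^-6 m⁴.
θ = (T/G)·Σ L_i/J_i = (1040/78.3×10⁹)·(0.825/7.63×10^-6 + 0.427/3.86×10^-6) = 2.904×10^-3 rad.

0.166°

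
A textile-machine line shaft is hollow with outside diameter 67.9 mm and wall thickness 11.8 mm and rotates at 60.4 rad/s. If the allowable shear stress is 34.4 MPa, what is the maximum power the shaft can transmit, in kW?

J = π(d_o⁴ − d_i⁴)/32 = π(0.0679⁴ − 0.0443⁴)/32 = 1.709×10^-6 m⁴.
T_max = τ_allow·J/r = 3.44×10^7 × 1.709×10^-6 / 0.0340 = 1731 N·m.
ω = 60.4 rad/s, so P_max = T_max·ω = 1.046×10^5 W.

105 kW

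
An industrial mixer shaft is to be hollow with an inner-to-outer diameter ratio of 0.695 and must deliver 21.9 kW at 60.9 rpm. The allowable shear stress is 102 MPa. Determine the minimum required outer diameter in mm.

60.7 mm

ω = 2π·60.9/60 = 6.377 rad/s, so T = P/ω = 21.9×10³ / 6.377 = 3434 N·m.
For a hollow shaft with d_i/d_o = 0.695: τ_max = 16T/(π d_o³ (1−k⁴)), so d_o = [16T/(π τ_allow (1−k⁴))]^(1/3) = [16·3434/(π·1.02×10^8·0.7667)]^(1/3) = 0.06070 m.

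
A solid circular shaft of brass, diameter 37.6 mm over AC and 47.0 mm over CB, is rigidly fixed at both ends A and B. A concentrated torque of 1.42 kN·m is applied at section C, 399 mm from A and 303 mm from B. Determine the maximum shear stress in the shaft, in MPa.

53.1 MPa

Compatibility: T_A·a/J_AC = T_B·b/J_CB with T_A + T_B = T₀.
J_AC = 1.96×10^-7 m⁴, J_CB = 4.79×10^-7 m⁴, so T_A = T₀·(J_AC/a)/((J_AC/a)+(J_CB/b)) = 336.9 N·m, T_B = 1083 N·m.
τ in each portion: τ_AC = 3.23×10^7 Pa, τ_CB = 5.31×10^7 Pa; maximum is in CB.
τ_max = T_CB·r/J = 1083·0.0235/4.79×10^-7 = 5.313×10^7 Pa.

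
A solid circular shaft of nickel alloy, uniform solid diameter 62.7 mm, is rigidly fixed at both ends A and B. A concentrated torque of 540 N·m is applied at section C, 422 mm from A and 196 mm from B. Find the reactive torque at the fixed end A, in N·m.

171 N·m

With uniform GJ and both ends fixed, compatibility θ_AC = θ_CB gives T_A·a = T_B·b, together with T_A + T_B = T₀.
T_A = T₀·b/(a+b) = 540.0·196/618.0 = 171.3 N·m; T_B = 368.7 N·m.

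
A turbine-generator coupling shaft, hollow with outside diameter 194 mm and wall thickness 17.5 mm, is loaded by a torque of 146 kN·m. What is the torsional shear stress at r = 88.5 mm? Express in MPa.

169 MPa

J = π(d_o⁴ − d_i⁴)/32 = π(0.194⁴ − 0.159⁴)/32 = 7.632×10^-5 m⁴.
Shear stress varies linearly with radius: τ = T·r/J = 146000 × 0.0885 / 7.632×10^-5 = 1.693×10^8 Pa.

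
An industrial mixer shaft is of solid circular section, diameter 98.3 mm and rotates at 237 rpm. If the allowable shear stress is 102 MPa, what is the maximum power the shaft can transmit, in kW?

472 kW

J = πd⁴/32 = π(0.0983)⁴/32 = 9.167×10^-6 m⁴.
T_max = τ_allow·J/r = 1.02×10^8 × 9.167×10^-6 / 0.0491 = 19020 N·m.
ω = 2π·237/60 = 24.82 rad/s, so P_max = T_max·ω = 4.721×10^5 W.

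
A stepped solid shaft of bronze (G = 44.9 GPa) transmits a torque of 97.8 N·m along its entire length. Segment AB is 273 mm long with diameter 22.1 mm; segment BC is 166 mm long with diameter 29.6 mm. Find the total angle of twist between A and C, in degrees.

1.73°

J_AB = π(0.0221)⁴/32 = 2.34×10^-8 m⁴; J_BC = π(0.0296)⁴/32 = 7.54×10^-8 m⁴.
θ = (T/G)·Σ L_i/J_i = (97.80/44.9×10⁹)·(0.273/2.34×10^-8 + 0.166/7.54×10^-8) = 0.03019 rad.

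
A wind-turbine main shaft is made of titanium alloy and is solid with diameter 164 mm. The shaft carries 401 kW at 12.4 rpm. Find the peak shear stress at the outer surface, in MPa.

357 MPa

ω = 2π·12.4/60 = 1.299 rad/s, so T = P/ω = 401×10³ / 1.299 = 308800 N·m.
J = πd⁴/32 = π(0.164)⁴/32 = 7.102×10^-5 m⁴.
τ_max = T·r/J = 308800 × 0.0820 / 7.102×10^-5 = 3.566×10^8 Pa.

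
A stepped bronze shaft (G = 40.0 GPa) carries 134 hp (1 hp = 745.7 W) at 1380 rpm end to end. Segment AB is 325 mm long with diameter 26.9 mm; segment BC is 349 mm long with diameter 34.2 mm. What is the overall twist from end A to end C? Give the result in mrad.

154 mrad

ω = 2π·1380/60 = 144.5 rad/s, so T = P/ω = 134×745.7 / 144.5 = 691.5 N·m.
J_AB = π(0.0269)⁴/32 = 5.14×10^-8 m⁴; J_BC = π(0.0342)⁴/32 = 1.34×10^-7 m⁴.
θ = (T/G)·Σ L_i/J_i = (691.5/40.0×10⁹)·(0.325/5.14×10^-8 + 0.349/1.34×10^-7) = 0.1542 rad.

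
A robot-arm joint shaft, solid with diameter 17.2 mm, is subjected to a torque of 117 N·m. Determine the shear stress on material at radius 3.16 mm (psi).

J = πd⁴/32 = π(0.0172)⁴/32 = 8.592×10^-9 m⁴.
Shear stress varies linearly with radius: τ = T·r/J = 117.0 × 0.00316 / 8.592×10^-9 = 4.303×10^7 Pa.

6240 psi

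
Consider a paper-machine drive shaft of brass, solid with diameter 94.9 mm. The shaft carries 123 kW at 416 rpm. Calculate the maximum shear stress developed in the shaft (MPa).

ω = 2π·416/60 = 43.56 rad/s, so T = P/ω = 123×10³ / 43.56 = 2823 N·m.
J = πd⁴/32 = π(0.0949)⁴/32 = 7.963×10^-6 m⁴.
τ_max = T·r/J = 2823 × 0.0475 / 7.963×10^-6 = 1.682×10^7 Pa.

16.8 MPa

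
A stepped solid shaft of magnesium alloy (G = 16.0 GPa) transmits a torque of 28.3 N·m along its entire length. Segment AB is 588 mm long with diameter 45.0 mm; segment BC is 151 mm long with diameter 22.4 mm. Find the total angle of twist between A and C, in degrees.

0.767°

J_AB = π(0.0450)⁴/32 = 4.03×10^-7 m⁴; J_BC = π(0.0224)⁴/32 = 2.47×10^-8 m⁴.
θ = (T/G)·Σ L_i/J_i = (28.30/16.0×10⁹)·(0.588/4.03×10^-7 + 0.151/2.47×10^-8) = 0.01339 rad.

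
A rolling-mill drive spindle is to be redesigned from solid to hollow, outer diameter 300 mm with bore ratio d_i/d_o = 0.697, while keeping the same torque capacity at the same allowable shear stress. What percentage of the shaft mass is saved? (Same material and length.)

38.5 %

Equal τ_max and T ⇒ the solid shaft needs d_s³ = d_o³(1−k⁴), so d_s = 300·(1−0.697⁴)^(1/3) = 274.3 mm.
Area ratio A_h/A_s = d_o²(1−k²)/d_s² = (1−k²)/(1−k⁴)^(2/3) = 0.6153.
Mass saving = 1 − 0.6153 = 38.5 %.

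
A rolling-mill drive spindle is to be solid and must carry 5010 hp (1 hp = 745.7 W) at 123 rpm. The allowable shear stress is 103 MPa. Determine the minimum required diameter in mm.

243 mm

ω = 2π·123/60 = 12.88 rad/s, so T = P/ω = 5010×745.7 / 12.88 = 290000 N·m.
For a solid shaft τ_max = 16T/(πd³), so d = (16T/(π τ_allow))^(1/3) = (16·290000/(π·1.03×10^8))^(1/3) = 0.2430 m.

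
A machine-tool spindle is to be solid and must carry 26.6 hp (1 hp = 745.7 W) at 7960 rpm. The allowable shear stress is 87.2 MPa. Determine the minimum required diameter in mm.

11.2 mm

ω = 2π·7960/60 = 833.6 rad/s, so T = P/ω = 26.6×745.7 / 833.6 = 23.80 N·m.
For a solid shaft τ_max = 16T/(πd³), so d = (16T/(π τ_allow))^(1/3) = (16·23.80/(π·8.72×10^7))^(1/3) = 0.01116 m.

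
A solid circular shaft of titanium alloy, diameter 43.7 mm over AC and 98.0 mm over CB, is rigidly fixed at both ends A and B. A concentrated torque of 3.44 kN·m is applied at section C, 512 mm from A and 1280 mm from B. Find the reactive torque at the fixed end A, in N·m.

Compatibility: T_A·a/J_AC = T_B·b/J_CB with T_A + T_B = T₀.
J_AC = 3.58×10^-7 m⁴, J_CB = 9.06×10^-6 m⁴, so T_A = T₀·(J_AC/a)/((J_AC/a)+(J_CB/b)) = 309.4 N·m, T_B = 3131 N·m.

309 N·m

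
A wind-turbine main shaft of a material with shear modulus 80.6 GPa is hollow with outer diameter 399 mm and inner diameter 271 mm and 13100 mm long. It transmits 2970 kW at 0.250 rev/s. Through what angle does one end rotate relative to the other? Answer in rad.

ω = 2π·0.250 = 1.571 rad/s, so T = P/ω = 2970×10³ / 1.571 = 1.891e6 N·m.
J = π(d_o⁴ − d_i⁴)/32 = π(0.399⁴ − 0.271⁴)/32 = 1.959×10^-3 m⁴.
θ = T·L/(G·J) = 1.891e6 × 13.1 / (80.6×10⁹ × 1.959×10^-3) = 0.1569 rad.

0.157 rad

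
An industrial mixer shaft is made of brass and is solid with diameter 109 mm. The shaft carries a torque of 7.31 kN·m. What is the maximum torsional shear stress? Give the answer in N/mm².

J = πd⁴/32 = π(0.109)⁴/32 = 1.386×10^-5 m⁴.
τ_max = T·r/J = 7310 × 0.0545 / 1.386×10^-5 = 2.875×10^7 Pa.

28.7 N/mm²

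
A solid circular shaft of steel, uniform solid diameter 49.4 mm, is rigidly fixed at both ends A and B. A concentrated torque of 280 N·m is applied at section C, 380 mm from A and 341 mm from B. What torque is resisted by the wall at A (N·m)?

132 N·m

With uniform GJ and both ends fixed, compatibility θ_AC = θ_CB gives T_A·a = T_B·b, together with T_A + T_B = T₀.
T_A = T₀·b/(a+b) = 280.0·341/721.0 = 132.4 N·m; T_B = 147.6 N·m.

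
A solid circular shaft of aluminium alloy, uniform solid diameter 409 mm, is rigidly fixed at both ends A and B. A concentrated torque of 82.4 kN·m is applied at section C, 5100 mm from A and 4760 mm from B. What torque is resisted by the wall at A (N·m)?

39800 N·m

With uniform GJ and both ends fixed, compatibility θ_AC = θ_CB gives T_A·a = T_B·b, together with T_A + T_B = T₀.
T_A = T₀·b/(a+b) = 82400·4760/9860 = 39780 N·m; T_B = 42620 N·m.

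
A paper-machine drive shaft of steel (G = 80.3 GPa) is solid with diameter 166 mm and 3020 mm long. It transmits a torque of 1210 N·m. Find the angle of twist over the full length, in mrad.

0.610 mrad

J = πd⁴/32 = π(0.166)⁴/32 = 7.455×10^-5 m⁴.
θ = T·L/(G·J) = 1210 × 3.02 / (80.3×10⁹ × 7.455×10^-5) = 6.104×10^-4 rad.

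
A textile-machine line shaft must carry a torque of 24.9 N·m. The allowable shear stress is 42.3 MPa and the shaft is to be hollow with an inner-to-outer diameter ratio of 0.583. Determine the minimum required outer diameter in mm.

15.0 mm

For a hollow shaft with d_i/d_o = 0.583: τ_max = 16T/(π d_o³ (1−k⁴)), so d_o = [16T/(π τ_allow (1−k⁴))]^(1/3) = [16·24.90/(π·4.23×10^7·0.8845)]^(1/3) = 0.01502 m.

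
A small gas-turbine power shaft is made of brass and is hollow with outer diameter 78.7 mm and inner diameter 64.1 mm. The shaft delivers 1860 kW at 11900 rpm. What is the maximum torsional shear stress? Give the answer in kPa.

27900 kPa

ω = 2π·11900/60 = 1246 rad/s, so T = P/ω = 1860×10³ / 1246 = 1493 N·m.
J = π(d_o⁴ − d_i⁴)/32 = π(0.0787⁴ − 0.0641⁴)/32 = 2.109×10^-6 m⁴.
τ_max = T·r/J = 1493 × 0.0394 / 2.109×10^-6 = 2.785×10^7 Pa.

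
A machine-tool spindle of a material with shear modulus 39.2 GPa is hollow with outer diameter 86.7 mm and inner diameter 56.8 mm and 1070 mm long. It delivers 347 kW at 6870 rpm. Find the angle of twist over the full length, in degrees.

ω = 2π·6870/60 = 719.4 rad/s, so T = P/ω = 347×10³ / 719.4 = 482.3 N·m.
J = π(d_o⁴ − d_i⁴)/32 = π(0.0867⁴ − 0.0568⁴)/32 = 4.525×10^-6 m⁴.
θ = T·L/(G·J) = 482.3 × 1.07 / (39.2×10⁹ × 4.525×10^-6) = 2.909×10^-3 rad.

0.167°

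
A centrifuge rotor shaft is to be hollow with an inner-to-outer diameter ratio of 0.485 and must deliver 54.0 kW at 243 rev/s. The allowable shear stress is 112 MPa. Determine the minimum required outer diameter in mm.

ω = 2π·243 = 1527 rad/s, so T = P/ω = 54.0×10³ / 1527 = 35.37 N·m.
For a hollow shaft with d_i/d_o = 0.485: τ_max = 16T/(π d_o³ (1−k⁴)), so d_o = [16T/(π τ_allow (1−k⁴))]^(1/3) = [16·35.37/(π·1.12×10^8·0.9447)]^(1/3) = 0.01194 m.

11.9 mm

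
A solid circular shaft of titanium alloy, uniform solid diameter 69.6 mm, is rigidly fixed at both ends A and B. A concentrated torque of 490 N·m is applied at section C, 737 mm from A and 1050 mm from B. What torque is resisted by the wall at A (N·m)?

288 N·m

With uniform GJ and both ends fixed, compatibility θ_AC = θ_CB gives T_A·a = T_B·b, together with T_A + T_B = T₀.
T_A = T₀·b/(a+b) = 490.0·1050/1787 = 287.9 N·m; T_B = 202.1 N·m.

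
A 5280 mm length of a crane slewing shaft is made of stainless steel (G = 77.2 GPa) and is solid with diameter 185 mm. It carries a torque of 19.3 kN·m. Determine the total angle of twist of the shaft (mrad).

11.5 mrad

J = πd⁴/32 = π(0.185)⁴/32 = 1.150×10^-4 m⁴.
θ = T·L/(G·J) = 19300 × 5.28 / (77.2×10⁹ × 1.150×10^-4) = 0.01148 rad.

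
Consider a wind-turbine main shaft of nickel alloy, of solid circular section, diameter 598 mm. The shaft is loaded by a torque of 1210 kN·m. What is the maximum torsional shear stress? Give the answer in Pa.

2.88e7 Pa

J = πd⁴/32 = π(0.598)⁴/32 = 0.01255 m⁴.
τ_max = T·r/J = 1.210e6 × 0.299 / 0.01255 = 2.882×10^7 Pa.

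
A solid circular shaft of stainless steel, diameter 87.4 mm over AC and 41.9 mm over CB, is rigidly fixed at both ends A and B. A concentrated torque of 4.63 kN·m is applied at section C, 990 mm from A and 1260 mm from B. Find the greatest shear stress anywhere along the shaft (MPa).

Compatibility: T_A·a/J_AC = T_B·b/J_CB with T_A + T_B = T₀.
J_AC = 5.73×10^-6 m⁴, J_CB = 3.03×10^-7 m⁴, so T_A = T₀·(J_AC/a)/((J_AC/a)+(J_CB/b)) = 4446 N·m, T_B = 184.5 N·m.
τ in each portion: τ_AC = 3.39×10^7 Pa, τ_CB = 1.28×10^7 Pa; maximum is in AC.
τ_max = T_AC·r/J = 4446·0.0437/5.73×10^-6 = 3.391×10^7 Pa.

33.9 MPa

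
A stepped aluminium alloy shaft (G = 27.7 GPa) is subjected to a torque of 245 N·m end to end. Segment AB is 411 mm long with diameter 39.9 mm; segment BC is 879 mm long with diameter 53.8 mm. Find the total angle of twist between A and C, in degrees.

J_AB = π(0.0399)⁴/32 = 2.49×10^-7 m⁴; J_BC = π(0.0538)⁴/32 = 8.22×10^-7 m⁴.
θ = (T/G)·Σ L_i/J_i = (245.0/27.7×10⁹)·(0.411/2.49×10^-7 + 0.879/8.22×10^-7) = 0.02406 rad.

1.38°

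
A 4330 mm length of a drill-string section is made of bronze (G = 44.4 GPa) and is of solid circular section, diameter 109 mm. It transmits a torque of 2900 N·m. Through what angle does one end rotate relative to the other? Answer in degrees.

J = πd⁴/32 = π(0.109)⁴/32 = 1.386×10^-5 m⁴.
θ = T·L/(G·J) = 2900 × 4.33 / (44.4×10⁹ × 1.386×10^-5) = 0.02041 rad.

1.17°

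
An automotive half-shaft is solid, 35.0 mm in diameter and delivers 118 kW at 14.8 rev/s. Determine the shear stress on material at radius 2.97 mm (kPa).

ω = 2π·14.8 = 92.99 rad/s, so T = P/ω = 118×10³ / 92.99 = 1269 N·m.
J = πd⁴/32 = π(0.0350)⁴/32 = 1.473×10^-7 m⁴.
Shear stress varies linearly with radius: τ = T·r/J = 1269 × 0.00297 / 1.473×10^-7 = 2.558×10^7 Pa.

25600 kPa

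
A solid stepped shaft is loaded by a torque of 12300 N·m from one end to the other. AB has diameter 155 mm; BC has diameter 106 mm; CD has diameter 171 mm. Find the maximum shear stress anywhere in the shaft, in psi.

7630 psi

Under the same torque, τ_max = 16T/(πd³) is largest where d is smallest — segment BC (d = 106 mm).
τ_max = 16·12300/(π·(0.106)³) = 5.260×10^7 Pa.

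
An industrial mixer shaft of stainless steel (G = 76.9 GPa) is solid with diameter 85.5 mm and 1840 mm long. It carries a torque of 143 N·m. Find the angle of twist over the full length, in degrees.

0.0374°

J = πd⁴/32 = π(0.0855)⁴/32 = 5.246×10^-6 m⁴.
θ = T·L/(G·J) = 143.0 × 1.84 / (76.9×10⁹ × 5.246×10^-6) = 6.522×10^-4 rad.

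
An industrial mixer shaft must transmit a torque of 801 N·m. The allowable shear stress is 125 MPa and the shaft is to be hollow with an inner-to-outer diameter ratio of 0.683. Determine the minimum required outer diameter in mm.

For a hollow shaft with d_i/d_o = 0.683: τ_max = 16T/(π d_o³ (1−k⁴)), so d_o = [16T/(π τ_allow (1−k⁴))]^(1/3) = [16·801.0/(π·1.25×10^8·0.7824)]^(1/3) = 0.03468 m.

34.7 mm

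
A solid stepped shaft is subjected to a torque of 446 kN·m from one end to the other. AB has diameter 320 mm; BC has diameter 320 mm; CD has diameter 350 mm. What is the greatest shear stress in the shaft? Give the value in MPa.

Under the same torque, τ_max = 16T/(πd³) is largest where d is smallest — segment AB (d = 320 mm).
τ_max = 16·446000/(π·(0.320)³) = 6.932×10^7 Pa.

69.3 MPa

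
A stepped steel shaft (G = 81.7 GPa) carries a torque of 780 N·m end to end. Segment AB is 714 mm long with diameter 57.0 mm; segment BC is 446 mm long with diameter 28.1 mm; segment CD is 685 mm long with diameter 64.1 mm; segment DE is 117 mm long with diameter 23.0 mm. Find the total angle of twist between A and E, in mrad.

J_AB = π(0.0570)⁴/32 = 1.04×10^-6 m⁴; J_BC = π(0.0281)⁴/32 = 6.12×10^-8 m⁴; J_CD = π(0.0641)⁴/32 = 1.66×10^-6 m⁴; J_DE = π(0.0230)⁴/32 = 2.75×10^-8 m⁴.
θ = (T/G)·Σ L_i/J_i = (780.0/81.7×10⁹)·(0.714/1.04×10^-6 + 0.446/6.12×10^-8 + 0.685/1.66×10^-6 + 0.117/2.75×10^-8) = 0.1207 rad.

121 mrad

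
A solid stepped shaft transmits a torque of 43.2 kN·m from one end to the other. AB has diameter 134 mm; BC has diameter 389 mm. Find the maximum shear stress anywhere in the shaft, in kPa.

Under the same torque, τ_max = 16T/(πd³) is largest where d is smallest — segment AB (d = 134 mm).
τ_max = 16·43200/(π·(0.134)³) = 9.144×10^7 Pa.

91400 kPa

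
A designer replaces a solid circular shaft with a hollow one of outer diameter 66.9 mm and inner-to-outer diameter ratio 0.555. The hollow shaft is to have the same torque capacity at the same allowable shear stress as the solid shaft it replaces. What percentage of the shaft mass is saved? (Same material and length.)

26.0 %

Equal τ_max and T ⇒ the solid shaft needs d_s³ = d_o³(1−k⁴), so d_s = 66.9·(1−0.555⁴)^(1/3) = 64.71 mm.
Area ratio A_h/A_s = d_o²(1−k²)/d_s² = (1−k²)/(1−k⁴)^(2/3) = 0.7395.
Mass saving = 1 − 0.7395 = 26.0 %.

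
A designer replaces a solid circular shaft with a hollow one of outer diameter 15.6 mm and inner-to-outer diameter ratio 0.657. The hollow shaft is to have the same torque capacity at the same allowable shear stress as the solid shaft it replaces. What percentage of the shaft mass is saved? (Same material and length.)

34.8 %

Equal τ_max and T ⇒ the solid shaft needs d_s³ = d_o³(1−k⁴), so d_s = 15.6·(1−0.657⁴)^(1/3) = 14.56 mm.
Area ratio A_h/A_s = d_o²(1−k²)/d_s² = (1−k²)/(1−k⁴)^(2/3) = 0.6521.
Mass saving = 1 − 0.6521 = 34.8 %.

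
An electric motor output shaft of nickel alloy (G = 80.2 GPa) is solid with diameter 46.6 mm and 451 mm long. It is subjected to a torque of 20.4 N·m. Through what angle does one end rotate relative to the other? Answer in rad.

2.48e-4 rad

J = πd⁴/32 = π(0.0466)⁴/32 = 4.630×10^-7 m⁴.
θ = T·L/(G·J) = 20.40 × 0.451 / (80.2×10⁹ × 4.630×10^-7) = 2.478×10^-4 rad.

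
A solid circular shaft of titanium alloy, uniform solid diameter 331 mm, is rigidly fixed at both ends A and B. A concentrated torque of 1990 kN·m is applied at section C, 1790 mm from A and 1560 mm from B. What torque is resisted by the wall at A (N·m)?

927000 N·m

With uniform GJ and both ends fixed, compatibility θ_AC = θ_CB gives T_A·a = T_B·b, together with T_A + T_B = T₀.
T_A = T₀·b/(a+b) = 1.990e6·1560/3350 = 926700 N·m; T_B = 1.063e6 N·m.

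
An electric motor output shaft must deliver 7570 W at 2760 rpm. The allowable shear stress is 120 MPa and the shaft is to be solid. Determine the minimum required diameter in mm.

10.4 mm

ω = 2π·2760/60 = 289.0 rad/s, so T = P/ω = 7570 / 289.0 = 26.19 N·m.
For a solid shaft τ_max = 16T/(πd³), so d = (16T/(π τ_allow))^(1/3) = (16·26.19/(π·1.20×10^8))^(1/3) = 0.01036 m.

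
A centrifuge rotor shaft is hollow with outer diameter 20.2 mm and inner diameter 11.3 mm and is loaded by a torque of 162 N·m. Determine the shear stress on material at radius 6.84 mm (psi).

J = π(d_o⁴ − d_i⁴)/32 = π(0.0202⁴ − 0.0113⁴)/32 = 1.475×10^-8 m⁴.
Shear stress varies linearly with radius: τ = T·r/J = 162.0 × 0.00684 / 1.475×10^-8 = 7.515×10^7 Pa.

10900 psi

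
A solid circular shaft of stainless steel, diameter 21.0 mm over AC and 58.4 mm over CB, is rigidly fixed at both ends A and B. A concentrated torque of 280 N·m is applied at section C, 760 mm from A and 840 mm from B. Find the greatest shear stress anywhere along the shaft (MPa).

7.03 MPa

Compatibility: T_A·a/J_AC = T_B·b/J_CB with T_A + T_B = T₀.
J_AC = 1.91×10^-8 m⁴, J_CB = 1.14×10^-6 m⁴, so T_A = T₀·(J_AC/a)/((J_AC/a)+(J_CB/b)) = 5.080 N·m, T_B = 274.9 N·m.
τ in each portion: τ_AC = 2.79×10^6 Pa, τ_CB = 7.03×10^6 Pa; maximum is in CB.
τ_max = T_CB·r/J = 274.9·0.0292/1.14×10^-6 = 7.030×10^6 Pa.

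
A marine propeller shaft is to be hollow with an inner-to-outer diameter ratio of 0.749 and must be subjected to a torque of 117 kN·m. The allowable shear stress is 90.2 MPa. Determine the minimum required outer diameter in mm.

213 mm

For a hollow shaft with d_i/d_o = 0.749: τ_max = 16T/(π d_o³ (1−k⁴)), so d_o = [16T/(π τ_allow (1−k⁴))]^(1/3) = [16·117000/(π·9.02×10^7·0.6853)]^(1/3) = 0.2128 m.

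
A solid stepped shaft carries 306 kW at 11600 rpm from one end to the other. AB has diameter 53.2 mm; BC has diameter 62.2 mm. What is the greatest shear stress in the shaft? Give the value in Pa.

8.52e6 Pa

ω = 2π·11600/60 = 1215 rad/s, so T = P/ω = 306×10³ / 1215 = 251.9 N·m.
Under the same torque, τ_max = 16T/(πd³) is largest where d is smallest — segment AB (d = 53.2 mm).
τ_max = 16·251.9/(π·(0.0532)³) = 8.521×10^6 Pa.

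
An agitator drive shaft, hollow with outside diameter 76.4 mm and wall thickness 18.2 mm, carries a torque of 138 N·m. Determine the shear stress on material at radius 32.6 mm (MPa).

J = π(d_o⁴ − d_i⁴)/32 = π(0.0764⁴ − 0.0400⁴)/32 = 3.093×10^-6 m⁴.
Shear stress varies linearly with radius: τ = T·r/J = 138.0 × 0.0326 / 3.093×10^-6 = 1.454×10^6 Pa.

1.45 MPa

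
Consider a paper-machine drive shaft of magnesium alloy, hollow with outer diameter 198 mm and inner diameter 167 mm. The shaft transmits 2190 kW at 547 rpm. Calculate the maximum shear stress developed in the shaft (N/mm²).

50.8 N/mm²

ω = 2π·547/60 = 57.28 rad/s, so T = P/ω = 2190×10³ / 57.28 = 38230 N·m.
J = π(d_o⁴ − d_i⁴)/32 = π(0.198⁴ − 0.167⁴)/32 = 7.453×10^-5 m⁴.
τ_max = T·r/J = 38230 × 0.0990 / 7.453×10^-5 = 5.078×10^7 Pa.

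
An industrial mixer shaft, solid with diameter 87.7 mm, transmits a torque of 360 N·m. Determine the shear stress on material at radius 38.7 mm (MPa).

J = πd⁴/32 = π(0.0877)⁴/32 = 5.808×10^-6 m⁴.
Shear stress varies linearly with radius: τ = T·r/J = 360.0 × 0.0387 / 5.808×10^-6 = 2.399×10^6 Pa.

2.40 MPa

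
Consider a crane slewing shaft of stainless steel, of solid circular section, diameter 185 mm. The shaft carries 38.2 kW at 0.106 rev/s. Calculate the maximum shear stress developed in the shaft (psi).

ω = 2π·0.106 = 0.6660 rad/s, so T = P/ω = 38.2×10³ / 0.6660 = 57360 N·m.
J = πd⁴/32 = π(0.185)⁴/32 = 1.150×10^-4 m⁴.
τ_max = T·r/J = 57360 × 0.0925 / 1.150×10^-4 = 4.614×10^7 Pa.

6690 psi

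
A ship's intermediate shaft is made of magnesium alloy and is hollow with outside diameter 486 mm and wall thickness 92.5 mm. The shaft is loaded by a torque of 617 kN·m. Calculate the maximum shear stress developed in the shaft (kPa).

32100 kPa

J = π(d_o⁴ − d_i⁴)/32 = π(0.486⁴ − 0.301⁴)/32 = 4.671×10^-3 m⁴.
τ_max = T·r/J = 617000 × 0.243 / 4.671×10^-3 = 3.210×10^7 Pa.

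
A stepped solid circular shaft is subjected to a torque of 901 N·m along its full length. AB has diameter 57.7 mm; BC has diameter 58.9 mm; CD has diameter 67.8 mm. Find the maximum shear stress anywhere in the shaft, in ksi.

3.46 ksi

Under the same torque, τ_max = 16T/(πd³) is largest where d is smallest — segment AB (d = 57.7 mm).
τ_max = 16·901.0/(π·(0.0577)³) = 2.389×10^7 Pa.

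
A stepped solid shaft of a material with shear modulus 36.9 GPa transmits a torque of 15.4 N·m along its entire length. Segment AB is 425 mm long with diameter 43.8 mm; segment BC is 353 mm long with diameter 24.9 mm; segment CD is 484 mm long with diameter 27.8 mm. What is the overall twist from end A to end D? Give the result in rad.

0.00784 rad

J_AB = π(0.0438)⁴/32 = 3.61×10^-7 m⁴; J_BC = π(0.0249)⁴/32 = 3.77×10^-8 m⁴; J_CD = π(0.0278)⁴/32 = 5.86×10^-8 m⁴.
θ = (T/G)·Σ L_i/J_i = (15.40/36.9×10⁹)·(0.425/3.61×10^-7 + 0.353/3.77×10^-8 + 0.484/5.86×10^-8) = 7.839×10^-3 rad.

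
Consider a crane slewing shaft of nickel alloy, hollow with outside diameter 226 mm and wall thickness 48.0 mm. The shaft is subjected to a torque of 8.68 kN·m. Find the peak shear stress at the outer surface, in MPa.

4.30 MPa

J = π(d_o⁴ − d_i⁴)/32 = π(0.226⁴ − 0.130⁴)/32 = 2.281×10^-4 m⁴.
τ_max = T·r/J = 8680 × 0.113 / 2.281×10^-4 = 4.301×10^6 Pa.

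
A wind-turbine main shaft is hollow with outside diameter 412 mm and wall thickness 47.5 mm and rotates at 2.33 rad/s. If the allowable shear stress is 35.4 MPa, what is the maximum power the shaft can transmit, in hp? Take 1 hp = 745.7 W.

J = π(d_o⁴ − d_i⁴)/32 = π(0.412⁴ − 0.317⁴)/32 = 1.837×10^-3 m⁴.
T_max = τ_allow·J/r = 3.54×10^7 × 1.837×10^-3 / 0.206 = 315700 N·m.
ω = 2.33 rad/s, so P_max = T_max·ω = 7.357×10^5 W.

987 hp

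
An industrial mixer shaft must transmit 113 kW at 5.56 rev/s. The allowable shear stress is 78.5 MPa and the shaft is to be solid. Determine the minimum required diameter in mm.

ω = 2π·5.56 = 34.93 rad/s, so T = P/ω = 113×10³ / 34.93 = 3235 N·m.
For a solid shaft τ_max = 16T/(πd³), so d = (16T/(π τ_allow))^(1/3) = (16·3235/(π·7.85×10^7))^(1/3) = 0.05943 m.

59.4 mm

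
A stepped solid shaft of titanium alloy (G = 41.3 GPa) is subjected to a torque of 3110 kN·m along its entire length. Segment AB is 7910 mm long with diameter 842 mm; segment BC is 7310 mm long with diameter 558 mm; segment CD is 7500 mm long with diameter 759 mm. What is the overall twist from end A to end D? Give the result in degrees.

J_AB = π(0.842)⁴/32 = 0.0493 m⁴; J_BC = π(0.558)⁴/32 = 9.52×10^-3 m⁴; J_CD = π(0.759)⁴/32 = 0.0326 m⁴.
θ = (T/G)·Σ L_i/J_i = (3.110e6/41.3×10⁹)·(7.91/0.0493 + 7.31/9.52×10^-3 + 7.50/0.0326) = 0.08724 rad.

5.00°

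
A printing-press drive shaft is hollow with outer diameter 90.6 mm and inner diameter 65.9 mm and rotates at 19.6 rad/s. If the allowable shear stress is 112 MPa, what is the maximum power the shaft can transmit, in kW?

J = π(d_o⁴ − d_i⁴)/32 = π(0.0906⁴ − 0.0659⁴)/32 = 4.763×10^-6 m⁴.
T_max = τ_allow·J/r = 1.12×10^8 × 4.763×10^-6 / 0.0453 = 11780 N·m.
ω = 19.6 rad/s, so P_max = T_max·ω = 2.308×10^5 W.

231 kW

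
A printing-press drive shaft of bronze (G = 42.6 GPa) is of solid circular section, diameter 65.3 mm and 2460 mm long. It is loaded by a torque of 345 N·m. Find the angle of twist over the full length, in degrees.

J = πd⁴/32 = π(0.0653)⁴/32 = 1.785×10^-6 m⁴.
θ = T·L/(G·J) = 345.0 × 2.46 / (42.6×10⁹ × 1.785×10^-6) = 0.01116 rad.

0.639°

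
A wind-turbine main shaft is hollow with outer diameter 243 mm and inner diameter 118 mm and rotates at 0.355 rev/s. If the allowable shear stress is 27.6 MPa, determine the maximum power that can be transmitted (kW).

164 kW

J = π(d_o⁴ − d_i⁴)/32 = π(0.243⁴ − 0.118⁴)/32 = 3.233×10^-4 m⁴.
T_max = τ_allow·J/r = 2.76×10^7 × 3.233×10^-4 / 0.121 = 73440 N·m.
ω = 2π·0.355 = 2.231 rad/s, so P_max = T_max·ω = 1.638×10^5 W.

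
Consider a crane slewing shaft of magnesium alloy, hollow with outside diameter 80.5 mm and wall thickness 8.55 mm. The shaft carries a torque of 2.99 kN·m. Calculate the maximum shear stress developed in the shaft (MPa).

47.4 MPa

J = π(d_o⁴ − d_i⁴)/32 = π(0.0805⁴ − 0.0634⁴)/32 = 2.537×10^-6 m⁴.
τ_max = T·r/J = 2990 × 0.0403 / 2.537×10^-6 = 4.745×10^7 Pa.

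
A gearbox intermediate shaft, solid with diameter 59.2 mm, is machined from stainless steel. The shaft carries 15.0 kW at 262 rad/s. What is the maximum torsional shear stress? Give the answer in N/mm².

1.41 N/mm²

ω = 262 rad/s, so T = P/ω = 15.0×10³ / 262.0 = 57.25 N·m.
J = πd⁴/32 = π(0.0592)⁴/32 = 1.206×10^-6 m⁴.
τ_max = T·r/J = 57.25 × 0.0296 / 1.206×10^-6 = 1.405×10^6 Pa.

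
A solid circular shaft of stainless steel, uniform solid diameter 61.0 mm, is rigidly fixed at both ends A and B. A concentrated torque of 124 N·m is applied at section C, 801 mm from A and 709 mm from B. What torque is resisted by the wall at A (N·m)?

58.2 N·m

With uniform GJ and both ends fixed, compatibility θ_AC = θ_CB gives T_A·a = T_B·b, together with T_A + T_B = T₀.
T_A = T₀·b/(a+b) = 124.0·709/1510 = 58.22 N·m; T_B = 65.78 N·m.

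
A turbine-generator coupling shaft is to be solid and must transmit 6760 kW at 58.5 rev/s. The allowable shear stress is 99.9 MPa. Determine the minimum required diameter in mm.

ω = 2π·58.5 = 367.6 rad/s, so T = P/ω = 6760×10³ / 367.6 = 18390 N·m.
For a solid shaft τ_max = 16T/(πd³), so d = (16T/(π τ_allow))^(1/3) = (16·18390/(π·9.99×10^7))^(1/3) = 0.09788 m.

97.9 mm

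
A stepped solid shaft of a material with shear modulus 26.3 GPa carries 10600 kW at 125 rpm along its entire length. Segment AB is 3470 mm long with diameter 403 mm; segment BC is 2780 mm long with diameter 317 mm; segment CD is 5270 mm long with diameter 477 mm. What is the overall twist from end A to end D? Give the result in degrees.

ω = 2π·125/60 = 13.09 rad/s, so T = P/ω = 10600×10³ / 13.09 = 809800 N·m.
J_AB = π(0.403)⁴/32 = 2.59×10^-3 m⁴; J_BC = π(0.317)⁴/32 = 9.91×10^-4 m⁴; J_CD = π(0.477)⁴/32 = 5.08×10^-3 m⁴.
θ = (T/G)·Σ L_i/J_i = (809800/26.3×10⁹)·(3.47/2.59×10^-3 + 2.78/9.91×10^-4 + 5.27/5.08×10^-3) = 0.1595 rad.

9.14°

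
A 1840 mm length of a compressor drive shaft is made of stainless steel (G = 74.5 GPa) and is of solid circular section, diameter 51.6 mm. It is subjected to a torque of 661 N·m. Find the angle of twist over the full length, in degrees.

1.34°

J = πd⁴/32 = π(0.0516)⁴/32 = 6.960×10^-7 m⁴.
θ = T·L/(G·J) = 661.0 × 1.84 / (74.5×10⁹ × 6.960×10^-7) = 0.02346 rad.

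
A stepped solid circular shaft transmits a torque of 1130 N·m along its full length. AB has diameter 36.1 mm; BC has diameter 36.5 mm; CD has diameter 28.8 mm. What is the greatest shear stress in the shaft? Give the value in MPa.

Under the same torque, τ_max = 16T/(πd³) is largest where d is smallest — segment CD (d = 28.8 mm).
τ_max = 16·1130/(π·(0.0288)³) = 2.409×10^8 Pa.

241 MPa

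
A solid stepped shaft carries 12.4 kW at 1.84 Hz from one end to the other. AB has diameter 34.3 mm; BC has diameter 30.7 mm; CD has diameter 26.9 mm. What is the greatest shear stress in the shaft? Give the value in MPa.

281 MPa

ω = 2π·1.84 = 11.56 rad/s, so T = P/ω = 12.4×10³ / 11.56 = 1073 N·m.
Under the same torque, τ_max = 16T/(πd³) is largest where d is smallest — segment CD (d = 26.9 mm).
τ_max = 16·1073/(π·(0.0269)³) = 2.806×10^8 Pa.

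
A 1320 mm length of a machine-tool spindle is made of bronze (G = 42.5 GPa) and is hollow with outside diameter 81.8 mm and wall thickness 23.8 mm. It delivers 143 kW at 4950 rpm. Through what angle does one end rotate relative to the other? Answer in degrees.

0.115°

ω = 2π·4950/60 = 518.4 rad/s, so T = P/ω = 143×10³ / 518.4 = 275.9 N·m.
J = π(d_o⁴ − d_i⁴)/32 = π(0.0818⁴ − 0.0342⁴)/32 = 4.261×10^-6 m⁴.
θ = T·L/(G·J) = 275.9 × 1.32 / (42.5×10⁹ × 4.261×10^-6) = 2.011×10^-3 rad.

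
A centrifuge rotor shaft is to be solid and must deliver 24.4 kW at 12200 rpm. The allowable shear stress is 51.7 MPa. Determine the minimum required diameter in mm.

ω = 2π·12200/60 = 1278 rad/s, so T = P/ω = 24.4×10³ / 1278 = 19.10 N·m.
For a solid shaft τ_max = 16T/(πd³), so d = (16T/(π τ_allow))^(1/3) = (16·19.10/(π·5.17×10^7))^(1/3) = 0.01235 m.

12.3 mm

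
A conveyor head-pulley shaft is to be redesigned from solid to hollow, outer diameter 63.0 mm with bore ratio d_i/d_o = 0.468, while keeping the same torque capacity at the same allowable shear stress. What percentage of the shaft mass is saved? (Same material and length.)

Equal τ_max and T ⇒ the solid shaft needs d_s³ = d_o³(1−k⁴), so d_s = 63.0·(1−0.468⁴)^(1/3) = 61.98 mm.
Area ratio A_h/A_s = d_o²(1−k²)/d_s² = (1−k²)/(1−k⁴)^(2/3) = 0.8070.
Mass saving = 1 − 0.8070 = 19.3 %.

19.3 %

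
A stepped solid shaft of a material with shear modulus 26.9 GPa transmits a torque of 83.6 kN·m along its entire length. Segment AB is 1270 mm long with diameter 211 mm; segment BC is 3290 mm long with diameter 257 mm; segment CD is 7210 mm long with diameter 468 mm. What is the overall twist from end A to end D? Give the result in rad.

0.0489 rad

J_AB = π(0.211)⁴/32 = 1.95×10^-4 m⁴; J_BC = π(0.257)⁴/32 = 4.28×10^-4 m⁴; J_CD = π(0.468)⁴/32 = 4.71×10^-3 m⁴.
θ = (T/G)·Σ L_i/J_i = (83600/26.9×10⁹)·(1.27/1.95×10^-4 + 3.29/4.28×10^-4 + 7.21/4.71×10^-3) = 0.04891 rad.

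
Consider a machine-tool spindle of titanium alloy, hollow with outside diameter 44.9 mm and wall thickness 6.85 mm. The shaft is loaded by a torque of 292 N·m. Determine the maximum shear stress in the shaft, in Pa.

J = π(d_o⁴ − d_i⁴)/32 = π(0.0449⁴ − 0.0312⁴)/32 = 3.060×10^-7 m⁴.
τ_max = T·r/J = 292.0 × 0.0224 / 3.060×10^-7 = 2.142×10^7 Pa.

2.14e7 Pa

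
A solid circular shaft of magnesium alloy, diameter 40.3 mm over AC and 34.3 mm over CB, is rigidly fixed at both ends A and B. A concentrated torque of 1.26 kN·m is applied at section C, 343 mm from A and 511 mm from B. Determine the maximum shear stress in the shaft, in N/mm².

72.5 N/mm²

Compatibility: T_A·a/J_AC = T_B·b/J_CB with T_A + T_B = T₀.
J_AC = 2.59×10^-7 m⁴, J_CB = 1.36×10^-7 m⁴, so T_A = T₀·(J_AC/a)/((J_AC/a)+(J_CB/b)) = 931.8 N·m, T_B = 328.2 N·m.
τ in each portion: τ_AC = 7.25×10^7 Pa, τ_CB = 4.14×10^7 Pa; maximum is in AC.
τ_max = T_AC·r/J = 931.8·0.0201/2.59×10^-7 = 7.251×10^7 Pa.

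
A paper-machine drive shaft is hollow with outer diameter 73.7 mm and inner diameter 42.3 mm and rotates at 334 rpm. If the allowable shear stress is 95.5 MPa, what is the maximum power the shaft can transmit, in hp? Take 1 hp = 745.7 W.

J = π(d_o⁴ − d_i⁴)/32 = π(0.0737⁴ − 0.0423⁴)/32 = 2.582×10^-6 m⁴.
T_max = τ_allow·J/r = 9.55×10^7 × 2.582×10^-6 / 0.0369 = 6692 N·m.
ω = 2π·334/60 = 34.98 rad/s, so P_max = T_max·ω = 2.341×10^5 W.

314 hp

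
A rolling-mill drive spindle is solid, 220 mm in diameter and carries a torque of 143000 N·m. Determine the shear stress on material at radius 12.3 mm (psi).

1110 psi

J = πd⁴/32 = π(0.220)⁴/32 = 2.300×10^-4 m⁴.
Shear stress varies linearly with radius: τ = T·r/J = 143000 × 0.0123 / 2.300×10^-4 = 7.648×10^6 Pa.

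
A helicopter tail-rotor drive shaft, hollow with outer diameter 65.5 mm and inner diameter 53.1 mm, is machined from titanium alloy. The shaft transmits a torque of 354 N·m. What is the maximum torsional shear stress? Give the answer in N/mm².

J = π(d_o⁴ − d_i⁴)/32 = π(0.0655⁴ − 0.0531⁴)/32 = 1.027×10^-6 m⁴.
τ_max = T·r/J = 354.0 × 0.0328 / 1.027×10^-6 = 1.129×10^7 Pa.

11.3 N/mm²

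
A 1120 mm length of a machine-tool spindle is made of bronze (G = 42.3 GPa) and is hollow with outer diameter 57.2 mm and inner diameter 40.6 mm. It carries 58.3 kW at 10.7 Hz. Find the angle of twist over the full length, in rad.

ω = 2π·10.7 = 67.23 rad/s, so T = P/ω = 58.3×10³ / 67.23 = 867.2 N·m.
J = π(d_o⁴ − d_i⁴)/32 = π(0.0572⁴ − 0.0406⁴)/32 = 7.842×10^-7 m⁴.
θ = T·L/(G·J) = 867.2 × 1.12 / (42.3×10⁹ × 7.842×10^-7) = 0.02928 rad.

0.0293 rad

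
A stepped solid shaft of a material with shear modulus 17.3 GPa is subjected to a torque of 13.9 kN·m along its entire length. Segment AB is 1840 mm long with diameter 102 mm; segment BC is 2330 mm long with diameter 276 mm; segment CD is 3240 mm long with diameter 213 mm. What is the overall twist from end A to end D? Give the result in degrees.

8.90°

J_AB = π(0.102)⁴/32 = 1.06×10^-5 m⁴; J_BC = π(0.276)⁴/32 = 5.70×10^-4 m⁴; J_CD = π(0.213)⁴/32 = 2.02×10^-4 m⁴.
θ = (T/G)·Σ L_i/J_i = (13900/17.3×10⁹)·(1.84/1.06×10^-5 + 2.33/5.70×10^-4 + 3.24/2.02×10^-4) = 0.1553 rad.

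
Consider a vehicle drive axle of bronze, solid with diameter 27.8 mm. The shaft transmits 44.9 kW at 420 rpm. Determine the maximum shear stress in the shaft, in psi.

35100 psi

ω = 2π·420/60 = 43.98 rad/s, so T = P/ω = 44.9×10³ / 43.98 = 1021 N·m.
J = πd⁴/32 = π(0.0278)⁴/32 = 5.864×10^-8 m⁴.
τ_max = T·r/J = 1021 × 0.0139 / 5.864×10^-8 = 2.420×10^8 Pa.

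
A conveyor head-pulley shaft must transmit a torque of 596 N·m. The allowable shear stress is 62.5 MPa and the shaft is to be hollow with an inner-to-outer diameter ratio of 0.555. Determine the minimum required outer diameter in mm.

For a hollow shaft with d_i/d_o = 0.555: τ_max = 16T/(π d_o³ (1−k⁴)), so d_o = [16T/(π τ_allow (1−k⁴))]^(1/3) = [16·596.0/(π·6.25×10^7·0.9051)]^(1/3) = 0.03772 m.

37.7 mm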